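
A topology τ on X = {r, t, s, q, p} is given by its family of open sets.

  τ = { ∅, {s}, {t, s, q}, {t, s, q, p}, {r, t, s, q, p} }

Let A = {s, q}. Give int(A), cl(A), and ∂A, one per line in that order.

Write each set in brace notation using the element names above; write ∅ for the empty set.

open subsets of A: ∅, {s}; so int(A) = {s}
closure: X∖int(X∖A) = X∖∅ = {r, t, s, q, p}
∂A = {r, t, s, q, p} minus {s} = {r, t, q, p}

int(A) = {s}
cl(A)  = {r, t, s, q, p}
∂A     = {r, t, q, p}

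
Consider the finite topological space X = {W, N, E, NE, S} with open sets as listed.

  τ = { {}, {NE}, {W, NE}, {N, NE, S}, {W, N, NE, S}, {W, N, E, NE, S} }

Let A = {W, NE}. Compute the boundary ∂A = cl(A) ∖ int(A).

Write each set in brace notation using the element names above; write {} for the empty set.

opens ⊆ A: {}, {NE}, {W, NE}; union → int = {W, NE}
complement {N, E, S}; its interior {}; cl(A) = X∖{} = {W, N, E, NE, S}
boundary = {W, N, E, NE, S} ∖ {W, NE} = {N, E, S}

{N, E, S}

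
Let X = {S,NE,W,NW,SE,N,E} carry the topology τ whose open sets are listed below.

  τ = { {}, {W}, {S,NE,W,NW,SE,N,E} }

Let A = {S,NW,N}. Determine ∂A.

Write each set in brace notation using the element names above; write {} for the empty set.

open subsets of A: {}; so int(A) = {}
closure: X∖int(X∖A) = X∖{W} = {S,NE,NW,SE,N,E}
∂A = {S,NE,NW,SE,N,E} minus {} = {S,NE,NW,SE,N,E}

{S,NE,NW,SE,N,E}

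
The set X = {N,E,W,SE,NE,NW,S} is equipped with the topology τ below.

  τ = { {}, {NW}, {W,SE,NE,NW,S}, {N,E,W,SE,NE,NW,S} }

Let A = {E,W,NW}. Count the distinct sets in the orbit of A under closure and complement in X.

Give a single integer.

6

complement {N,SE,NE,S}; its interior {}; cl(A) = X∖{} = {N,E,W,SE,NE,NW,S}
With k = closure, c = complement:
  1. A     = {E,W,NW}
  2. kA    = {N,E,W,SE,NE,NW,S}
  3. cA    = {N,SE,NE,S}
  4. ckA   = {}
  5. kcA   = {N,E,W,SE,NE,S}
  6. ckcA  = {NW}
k, c of each give nothing new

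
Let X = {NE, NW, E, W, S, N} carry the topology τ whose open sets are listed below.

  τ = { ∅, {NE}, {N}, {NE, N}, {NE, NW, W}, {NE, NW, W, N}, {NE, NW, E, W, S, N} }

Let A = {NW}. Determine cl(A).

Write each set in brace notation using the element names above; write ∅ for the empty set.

complement {NE, E, W, S, N}; its interior {NE, N}; cl(A) = X∖{NE, N} = {NW, E, W, S}

{NW, E, W, S}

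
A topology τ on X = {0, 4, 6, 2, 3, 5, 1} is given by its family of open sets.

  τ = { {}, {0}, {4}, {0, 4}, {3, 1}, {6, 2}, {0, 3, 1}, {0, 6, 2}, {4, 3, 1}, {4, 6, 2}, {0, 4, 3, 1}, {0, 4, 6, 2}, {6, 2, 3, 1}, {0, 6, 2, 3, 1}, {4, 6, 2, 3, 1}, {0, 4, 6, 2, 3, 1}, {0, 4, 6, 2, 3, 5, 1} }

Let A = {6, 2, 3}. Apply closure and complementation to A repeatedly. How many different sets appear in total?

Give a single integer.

X∖A={0, 4, 5, 1}, int(X∖A)={0, 4}, hence cl(A)={6, 2, 3, 5, 1}
Orbit (k=closure, c=complement):
  1. A     = {6, 2, 3}
  2. kA    = {6, 2, 3, 5, 1}
  3. cA    = {0, 4, 5, 1}
  4. ckA   = {0, 4}
  5. kcA   = {0, 4, 3, 5, 1}
  6. kckA  = {0, 4, 5}
  7. ckcA  = {6, 2}
  8. ckckA = {6, 2, 3, 1}
  9. kckcA = {6, 2, 5}
  10. ckckcA = {0, 4, 3, 1}
(closed under both — stop)

10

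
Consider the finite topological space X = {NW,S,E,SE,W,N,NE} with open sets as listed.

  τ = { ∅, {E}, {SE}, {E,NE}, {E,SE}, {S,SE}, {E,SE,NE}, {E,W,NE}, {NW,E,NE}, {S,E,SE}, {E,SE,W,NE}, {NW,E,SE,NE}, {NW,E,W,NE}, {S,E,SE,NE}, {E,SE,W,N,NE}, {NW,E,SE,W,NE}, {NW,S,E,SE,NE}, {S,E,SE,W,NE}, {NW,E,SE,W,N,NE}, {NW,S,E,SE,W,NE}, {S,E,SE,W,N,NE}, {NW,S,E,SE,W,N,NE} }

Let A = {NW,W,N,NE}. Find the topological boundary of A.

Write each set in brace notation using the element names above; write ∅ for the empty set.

U open, U⊆A: ∅. int(A) = ⋃ = ∅
X∖A={S,E,SE}, int(X∖A)={S,E,SE}, hence cl(A)={NW,W,N,NE}
∂A: remove int from cl → {NW,W,N,NE}

{NW,W,N,NE}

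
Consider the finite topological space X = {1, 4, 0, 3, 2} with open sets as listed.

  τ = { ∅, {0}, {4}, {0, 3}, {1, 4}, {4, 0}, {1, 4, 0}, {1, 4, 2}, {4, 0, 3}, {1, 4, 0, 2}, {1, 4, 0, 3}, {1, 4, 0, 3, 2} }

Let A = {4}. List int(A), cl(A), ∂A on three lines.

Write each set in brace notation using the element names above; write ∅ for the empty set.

interior: largest open inside A is {4} (from ∅, {4})
cl via duality: int({1, 0, 3, 2}) = {0, 3}, so X∖{0, 3} = {1, 4, 2}
cl∖int = {1, 2}

int(A) = {4}
cl(A)  = {1, 4, 2}
∂A     = {1, 2}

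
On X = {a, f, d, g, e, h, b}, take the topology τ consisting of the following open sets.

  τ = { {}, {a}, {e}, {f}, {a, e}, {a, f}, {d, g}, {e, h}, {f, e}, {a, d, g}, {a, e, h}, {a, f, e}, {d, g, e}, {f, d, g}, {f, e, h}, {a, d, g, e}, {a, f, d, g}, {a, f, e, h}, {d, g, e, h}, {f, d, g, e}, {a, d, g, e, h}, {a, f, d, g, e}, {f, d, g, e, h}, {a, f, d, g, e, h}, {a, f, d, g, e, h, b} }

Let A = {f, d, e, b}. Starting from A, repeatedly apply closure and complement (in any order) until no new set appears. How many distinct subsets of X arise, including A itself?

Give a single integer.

12

X∖A={a, g, h}, int(X∖A)={a}, hence cl(A)={f, d, g, e, h, b}
Orbit (k=closure, c=complement):
  1. A     = {f, d, e, b}
  2. kA    = {f, d, g, e, h, b}
  3. cA    = {a, g, h}
  4. ckA   = {a}
  5. kcA   = {a, d, g, h, b}
  6. kckA  = {a, b}
  7. ckcA  = {f, e}
  8. ckckA = {f, d, g, e, h}
  9. kckcA = {f, e, h, b}
  10. ckckcA = {a, d, g}
  11. kckckcA = {a, d, g, b}
  12. ckckckcA = {f, e, h}
(closed under both — stop)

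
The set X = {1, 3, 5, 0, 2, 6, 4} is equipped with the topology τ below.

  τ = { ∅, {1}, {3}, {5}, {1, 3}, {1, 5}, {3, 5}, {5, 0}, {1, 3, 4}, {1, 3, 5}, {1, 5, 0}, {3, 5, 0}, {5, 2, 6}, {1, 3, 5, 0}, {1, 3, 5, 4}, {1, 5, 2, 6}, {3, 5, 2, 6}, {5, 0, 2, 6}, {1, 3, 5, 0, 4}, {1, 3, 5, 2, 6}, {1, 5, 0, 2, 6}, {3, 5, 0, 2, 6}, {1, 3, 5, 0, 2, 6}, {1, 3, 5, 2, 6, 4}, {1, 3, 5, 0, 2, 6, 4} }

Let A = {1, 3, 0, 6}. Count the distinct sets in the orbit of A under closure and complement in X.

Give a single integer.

closure: X∖int(X∖A) = X∖{5} = {1, 3, 0, 2, 6, 4}
Let k=closure and c=complement:
  1. A     = {1, 3, 0, 6}
  2. kA    = {1, 3, 0, 2, 6, 4}
  3. cA    = {5, 2, 4}
  4. ckA   = {5}
  5. kcA   = {5, 0, 2, 6, 4}
  6. kckA  = {5, 0, 2, 6}
  7. ckcA  = {1, 3}
  8. ckckA = {1, 3, 4}
— saturated at 8

8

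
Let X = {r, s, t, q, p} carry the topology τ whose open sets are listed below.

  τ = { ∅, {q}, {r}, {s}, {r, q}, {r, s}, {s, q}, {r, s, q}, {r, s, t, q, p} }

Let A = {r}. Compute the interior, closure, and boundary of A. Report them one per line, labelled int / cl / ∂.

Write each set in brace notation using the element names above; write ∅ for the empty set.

int(A) = {r}
cl(A)  = {r, t, p}
∂A     = {t, p}

interior: largest open inside A is {r} (from ∅, {r})
cl via duality: int({s, t, q, p}) = {s, q}, so X∖{s, q} = {r, t, p}
cl∖int = {t, p}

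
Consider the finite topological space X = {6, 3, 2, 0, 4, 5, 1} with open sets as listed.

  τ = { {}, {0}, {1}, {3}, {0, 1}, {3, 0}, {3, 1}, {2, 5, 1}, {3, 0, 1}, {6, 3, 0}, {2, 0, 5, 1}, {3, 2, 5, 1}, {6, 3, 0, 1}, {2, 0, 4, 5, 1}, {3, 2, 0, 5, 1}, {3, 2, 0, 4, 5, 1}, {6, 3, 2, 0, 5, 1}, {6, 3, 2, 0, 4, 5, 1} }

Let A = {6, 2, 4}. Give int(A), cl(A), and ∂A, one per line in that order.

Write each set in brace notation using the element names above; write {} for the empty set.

interior: largest open inside A is {} (from {})
cl via duality: int({3, 0, 5, 1}) = {3, 0, 1}, so X∖{3, 0, 1} = {6, 2, 4, 5}
cl∖int = {6, 2, 4, 5}

int(A) = {}
cl(A)  = {6, 2, 4, 5}
∂A     = {6, 2, 4, 5}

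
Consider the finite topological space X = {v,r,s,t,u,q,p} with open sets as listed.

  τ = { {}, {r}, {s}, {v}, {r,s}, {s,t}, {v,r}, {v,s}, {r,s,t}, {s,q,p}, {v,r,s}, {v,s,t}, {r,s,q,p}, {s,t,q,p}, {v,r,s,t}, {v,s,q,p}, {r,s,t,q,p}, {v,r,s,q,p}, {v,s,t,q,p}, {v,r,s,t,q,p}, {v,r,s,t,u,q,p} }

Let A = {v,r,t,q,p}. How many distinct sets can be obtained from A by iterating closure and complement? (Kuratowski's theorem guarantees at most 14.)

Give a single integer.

complement {s,u}; its interior {s}; cl(A) = X∖{s} = {v,r,t,u,q,p}
With k = closure, c = complement:
  1. A     = {v,r,t,q,p}
  2. kA    = {v,r,t,u,q,p}
  3. cA    = {s,u}
  4. ckA   = {s}
  5. kcA   = {s,t,u,q,p}
  6. ckcA  = {v,r}
  7. kckcA = {v,r,u}
  8. ckckcA = {s,t,q,p}
k, c of each give nothing new

8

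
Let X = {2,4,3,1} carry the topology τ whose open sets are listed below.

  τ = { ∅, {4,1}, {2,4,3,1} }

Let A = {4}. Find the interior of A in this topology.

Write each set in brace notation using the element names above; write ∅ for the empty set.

∅

opens ⊆ A: ∅; union → int = ∅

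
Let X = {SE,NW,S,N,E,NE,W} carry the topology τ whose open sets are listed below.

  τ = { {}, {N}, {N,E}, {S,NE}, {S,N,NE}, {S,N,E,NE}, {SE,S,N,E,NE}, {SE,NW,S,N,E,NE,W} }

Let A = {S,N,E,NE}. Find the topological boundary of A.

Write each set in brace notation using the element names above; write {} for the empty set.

{SE,NW,W}

opens ⊆ A: {}, {N}, {S,NE}, {N,E}, {S,N,NE}, {S,N,E,NE}; union → int = {S,N,E,NE}
complement {SE,NW,W}; its interior {}; cl(A) = X∖{} = {SE,NW,S,N,E,NE,W}
boundary = {SE,NW,S,N,E,NE,W} ∖ {S,N,E,NE} = {SE,NW,W}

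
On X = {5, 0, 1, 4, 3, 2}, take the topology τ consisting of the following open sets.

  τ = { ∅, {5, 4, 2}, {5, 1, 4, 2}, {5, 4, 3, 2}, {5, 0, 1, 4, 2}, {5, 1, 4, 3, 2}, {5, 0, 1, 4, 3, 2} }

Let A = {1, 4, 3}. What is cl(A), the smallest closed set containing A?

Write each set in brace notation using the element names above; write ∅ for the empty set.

{5, 0, 1, 4, 3, 2}

X∖A={5, 0, 2}, int(X∖A)=∅, hence cl(A)={5, 0, 1, 4, 3, 2}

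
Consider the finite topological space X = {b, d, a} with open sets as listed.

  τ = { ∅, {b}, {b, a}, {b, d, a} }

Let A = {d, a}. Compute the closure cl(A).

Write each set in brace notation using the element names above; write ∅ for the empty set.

closure: X∖int(X∖A) = X∖{b} = {d, a}

{d, a}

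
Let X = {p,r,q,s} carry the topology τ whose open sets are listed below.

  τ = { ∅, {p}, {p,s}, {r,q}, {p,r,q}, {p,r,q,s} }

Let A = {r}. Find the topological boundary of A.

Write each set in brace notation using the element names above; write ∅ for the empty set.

{r,q}

U open, U⊆A: ∅. int(A) = ⋃ = ∅
X∖A={p,q,s}, int(X∖A)={p,s}, hence cl(A)={r,q}
∂A: remove int from cl → {r,q}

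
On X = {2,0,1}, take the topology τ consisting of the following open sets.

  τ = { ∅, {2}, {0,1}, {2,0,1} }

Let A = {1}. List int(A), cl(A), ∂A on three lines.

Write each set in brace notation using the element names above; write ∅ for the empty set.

int(A) = ∅
cl(A)  = {0,1}
∂A     = {0,1}

U open, U⊆A: ∅. int(A) = ⋃ = ∅
X∖A={2,0}, int(X∖A)={2}, hence cl(A)={0,1}
∂A: remove int from cl → {0,1}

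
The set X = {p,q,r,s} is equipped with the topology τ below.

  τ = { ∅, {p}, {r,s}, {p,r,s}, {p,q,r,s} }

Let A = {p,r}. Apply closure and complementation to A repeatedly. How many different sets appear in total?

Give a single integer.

closure: X∖int(X∖A) = X∖∅ = {p,q,r,s}
Let k=closure and c=complement:
  1. A     = {p,r}
  2. kA    = {p,q,r,s}
  3. cA    = {q,s}
  4. ckA   = ∅
  5. kcA   = {q,r,s}
  6. ckcA  = {p}
  7. kckcA = {p,q}
  8. ckckcA = {r,s}
— saturated at 8

8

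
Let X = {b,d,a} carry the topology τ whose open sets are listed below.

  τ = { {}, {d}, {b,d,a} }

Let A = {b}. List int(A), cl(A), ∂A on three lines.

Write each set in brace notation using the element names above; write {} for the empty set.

opens ⊆ A: {}; union → int = {}
complement {d,a}; its interior {d}; cl(A) = X∖{d} = {b,a}
boundary = {b,a} ∖ {} = {b,a}

int(A) = {}
cl(A)  = {b,a}
∂A     = {b,a}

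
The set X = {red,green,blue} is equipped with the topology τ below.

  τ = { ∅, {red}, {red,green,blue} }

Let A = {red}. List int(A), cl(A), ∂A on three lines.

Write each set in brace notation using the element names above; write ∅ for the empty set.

int(A) = {red}
cl(A)  = {red,green,blue}
∂A     = {green,blue}

interior: largest open inside A is {red} (from ∅, {red})
cl via duality: int({green,blue}) = ∅, so X∖∅ = {red,green,blue}
cl∖int = {green,blue}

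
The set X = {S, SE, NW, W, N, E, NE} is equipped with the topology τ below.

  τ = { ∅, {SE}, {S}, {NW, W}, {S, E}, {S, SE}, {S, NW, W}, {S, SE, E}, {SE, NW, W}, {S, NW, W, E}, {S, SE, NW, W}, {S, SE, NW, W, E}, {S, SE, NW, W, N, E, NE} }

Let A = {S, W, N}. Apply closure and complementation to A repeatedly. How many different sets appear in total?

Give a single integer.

12

X∖A={SE, NW, E, NE}, int(X∖A)={SE}, hence cl(A)={S, NW, W, N, E, NE}
Orbit (k=closure, c=complement):
  1. A     = {S, W, N}
  2. kA    = {S, NW, W, N, E, NE}
  3. cA    = {SE, NW, E, NE}
  4. ckA   = {SE}
  5. kcA   = {SE, NW, W, N, E, NE}
  6. kckA  = {SE, N, NE}
  7. ckcA  = {S}
  8. ckckA = {S, NW, W, E}
  9. kckcA = {S, N, E, NE}
  10. ckckcA = {SE, NW, W}
  11. kckckcA = {SE, NW, W, N, NE}
  12. ckckckcA = {S, E}
(closed under both — stop)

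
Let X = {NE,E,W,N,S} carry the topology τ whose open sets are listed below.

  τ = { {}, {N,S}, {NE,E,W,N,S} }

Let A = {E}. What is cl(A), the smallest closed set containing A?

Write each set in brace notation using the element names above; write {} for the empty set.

complement {NE,W,N,S}; its interior {N,S}; cl(A) = X∖{N,S} = {NE,E,W}

{NE,E,W}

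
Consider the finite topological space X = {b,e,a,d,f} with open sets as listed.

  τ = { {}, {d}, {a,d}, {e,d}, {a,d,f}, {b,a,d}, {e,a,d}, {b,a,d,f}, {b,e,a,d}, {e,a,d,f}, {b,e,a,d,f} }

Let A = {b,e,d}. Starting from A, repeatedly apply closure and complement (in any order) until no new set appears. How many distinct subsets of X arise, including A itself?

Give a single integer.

X∖A={a,f}, int(X∖A)={}, hence cl(A)={b,e,a,d,f}
Orbit (k=closure, c=complement):
  1. A     = {b,e,d}
  2. kA    = {b,e,a,d,f}
  3. cA    = {a,f}
  4. ckA   = {}
  5. kcA   = {b,a,f}
  6. ckcA  = {e,d}
(closed under both — stop)

6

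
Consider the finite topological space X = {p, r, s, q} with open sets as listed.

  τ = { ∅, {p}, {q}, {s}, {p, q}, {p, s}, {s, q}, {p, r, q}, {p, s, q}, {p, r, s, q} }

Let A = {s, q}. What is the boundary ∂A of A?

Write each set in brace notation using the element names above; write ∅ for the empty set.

interior: largest open inside A is {s, q} (from ∅, {q}, {s}, {s, q})
cl via duality: int({p, r}) = {p}, so X∖{p} = {r, s, q}
cl∖int = {r}

{r}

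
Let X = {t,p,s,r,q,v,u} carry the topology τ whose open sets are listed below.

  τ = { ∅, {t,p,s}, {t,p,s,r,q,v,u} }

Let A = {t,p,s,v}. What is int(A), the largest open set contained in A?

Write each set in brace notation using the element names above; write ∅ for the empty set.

U open, U⊆A: ∅, {t,p,s}. int(A) = ⋃ = {t,p,s}

{t,p,s}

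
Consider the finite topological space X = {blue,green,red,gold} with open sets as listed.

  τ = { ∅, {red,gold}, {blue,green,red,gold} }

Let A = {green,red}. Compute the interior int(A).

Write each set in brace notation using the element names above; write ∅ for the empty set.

∅

opens ⊆ A: ∅; union → int = ∅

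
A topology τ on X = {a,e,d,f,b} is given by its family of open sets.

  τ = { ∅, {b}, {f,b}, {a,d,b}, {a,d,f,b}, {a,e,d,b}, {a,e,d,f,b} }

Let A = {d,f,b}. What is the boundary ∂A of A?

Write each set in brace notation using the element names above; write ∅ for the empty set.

{a,e,d}

open subsets of A: ∅, {b}, {f,b}; so int(A) = {f,b}
closure: X∖int(X∖A) = X∖∅ = {a,e,d,f,b}
∂A = {a,e,d,f,b} minus {f,b} = {a,e,d}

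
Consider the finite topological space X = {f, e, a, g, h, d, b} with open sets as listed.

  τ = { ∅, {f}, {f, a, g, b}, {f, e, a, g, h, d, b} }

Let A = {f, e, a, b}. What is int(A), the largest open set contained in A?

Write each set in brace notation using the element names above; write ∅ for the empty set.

open subsets of A: ∅, {f}; so int(A) = {f}

{f}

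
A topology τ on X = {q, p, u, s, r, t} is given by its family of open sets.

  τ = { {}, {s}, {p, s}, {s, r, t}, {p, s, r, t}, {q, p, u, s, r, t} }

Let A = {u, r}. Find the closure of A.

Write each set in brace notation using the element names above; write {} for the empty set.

closure: X∖int(X∖A) = X∖{p, s} = {q, u, r, t}

{q, u, r, t}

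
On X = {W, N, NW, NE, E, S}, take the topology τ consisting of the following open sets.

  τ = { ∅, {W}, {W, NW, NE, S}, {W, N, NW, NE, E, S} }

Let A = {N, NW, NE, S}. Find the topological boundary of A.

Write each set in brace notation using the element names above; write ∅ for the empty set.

opens ⊆ A: ∅; union → int = ∅
complement {W, E}; its interior {W}; cl(A) = X∖{W} = {N, NW, NE, E, S}
boundary = {N, NW, NE, E, S} ∖ ∅ = {N, NW, NE, E, S}

{N, NW, NE, E, S}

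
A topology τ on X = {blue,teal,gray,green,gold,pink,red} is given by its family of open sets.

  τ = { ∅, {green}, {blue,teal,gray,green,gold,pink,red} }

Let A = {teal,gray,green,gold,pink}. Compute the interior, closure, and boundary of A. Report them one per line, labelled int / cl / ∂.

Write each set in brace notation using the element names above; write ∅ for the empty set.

U open, U⊆A: ∅, {green}. int(A) = ⋃ = {green}
X∖A={blue,red}, int(X∖A)=∅, hence cl(A)={blue,teal,gray,green,gold,pink,red}
∂A: remove int from cl → {blue,teal,gray,gold,pink,red}

int(A) = {green}
cl(A)  = {blue,teal,gray,green,gold,pink,red}
∂A     = {blue,teal,gray,gold,pink,red}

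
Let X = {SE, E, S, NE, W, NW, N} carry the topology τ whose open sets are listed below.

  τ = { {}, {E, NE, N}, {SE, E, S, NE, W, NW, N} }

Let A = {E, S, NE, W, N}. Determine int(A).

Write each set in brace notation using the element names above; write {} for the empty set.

{E, NE, N}

U open, U⊆A: {}, {E, NE, N}. int(A) = ⋃ = {E, NE, N}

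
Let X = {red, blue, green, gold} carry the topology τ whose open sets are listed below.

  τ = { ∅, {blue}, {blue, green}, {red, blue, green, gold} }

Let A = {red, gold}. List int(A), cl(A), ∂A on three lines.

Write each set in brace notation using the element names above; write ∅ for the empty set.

int(A) = ∅
cl(A)  = {red, gold}
∂A     = {red, gold}

U open, U⊆A: ∅. int(A) = ⋃ = ∅
X∖A={blue, green}, int(X∖A)={blue, green}, hence cl(A)={red, gold}
∂A: remove int from cl → {red, gold}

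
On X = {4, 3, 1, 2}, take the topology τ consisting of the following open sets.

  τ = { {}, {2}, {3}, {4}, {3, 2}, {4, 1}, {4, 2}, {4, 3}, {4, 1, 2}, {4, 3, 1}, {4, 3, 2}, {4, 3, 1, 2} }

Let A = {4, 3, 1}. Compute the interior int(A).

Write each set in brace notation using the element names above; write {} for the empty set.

{4, 3, 1}

interior: largest open inside A is {4, 3, 1} (from {}, {4}, {3}, {4, 3}, {4, 1}, {4, 3, 1})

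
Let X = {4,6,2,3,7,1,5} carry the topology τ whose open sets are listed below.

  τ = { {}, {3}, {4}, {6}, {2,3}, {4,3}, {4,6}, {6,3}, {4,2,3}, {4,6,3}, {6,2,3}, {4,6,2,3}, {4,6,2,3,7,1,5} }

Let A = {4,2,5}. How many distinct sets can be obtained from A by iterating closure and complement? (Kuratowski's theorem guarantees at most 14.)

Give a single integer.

closure: X∖int(X∖A) = X∖{6,3} = {4,2,7,1,5}
Let k=closure and c=complement:
  1. A     = {4,2,5}
  2. kA    = {4,2,7,1,5}
  3. cA    = {6,3,7,1}
  4. ckA   = {6,3}
  5. kcA   = {6,2,3,7,1,5}
  6. ckcA  = {4}
  7. kckcA = {4,7,1,5}
  8. ckckcA = {6,2,3}
— saturated at 8

8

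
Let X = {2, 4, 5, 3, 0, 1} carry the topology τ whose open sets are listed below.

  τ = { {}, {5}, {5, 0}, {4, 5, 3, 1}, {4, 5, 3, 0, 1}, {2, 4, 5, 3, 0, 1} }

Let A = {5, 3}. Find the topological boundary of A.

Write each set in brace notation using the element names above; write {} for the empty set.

{2, 4, 3, 0, 1}

U open, U⊆A: {}, {5}. int(A) = ⋃ = {5}
X∖A={2, 4, 0, 1}, int(X∖A)={}, hence cl(A)={2, 4, 5, 3, 0, 1}
∂A: remove int from cl → {2, 4, 3, 0, 1}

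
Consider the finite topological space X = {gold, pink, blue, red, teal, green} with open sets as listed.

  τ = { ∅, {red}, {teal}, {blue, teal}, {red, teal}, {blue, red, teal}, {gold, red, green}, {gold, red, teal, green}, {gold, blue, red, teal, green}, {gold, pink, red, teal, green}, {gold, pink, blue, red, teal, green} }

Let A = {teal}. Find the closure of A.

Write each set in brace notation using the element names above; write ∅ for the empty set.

X∖A={gold, pink, blue, red, green}, int(X∖A)={gold, red, green}, hence cl(A)={pink, blue, teal}

{pink, blue, teal}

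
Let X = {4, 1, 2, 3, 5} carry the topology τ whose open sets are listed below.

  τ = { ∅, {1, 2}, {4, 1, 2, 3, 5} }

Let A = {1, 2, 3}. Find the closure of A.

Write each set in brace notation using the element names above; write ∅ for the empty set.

cl via duality: int({4, 5}) = ∅, so X∖∅ = {4, 1, 2, 3, 5}

{4, 1, 2, 3, 5}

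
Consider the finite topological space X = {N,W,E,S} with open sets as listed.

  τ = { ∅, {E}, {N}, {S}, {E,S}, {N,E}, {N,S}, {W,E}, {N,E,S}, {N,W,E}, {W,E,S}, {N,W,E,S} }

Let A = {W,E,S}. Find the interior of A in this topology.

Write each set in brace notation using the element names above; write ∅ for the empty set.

{W,E,S}

opens ⊆ A: ∅, {S}, {E}, {E,S}, {W,E}, {W,E,S}; union → int = {W,E,S}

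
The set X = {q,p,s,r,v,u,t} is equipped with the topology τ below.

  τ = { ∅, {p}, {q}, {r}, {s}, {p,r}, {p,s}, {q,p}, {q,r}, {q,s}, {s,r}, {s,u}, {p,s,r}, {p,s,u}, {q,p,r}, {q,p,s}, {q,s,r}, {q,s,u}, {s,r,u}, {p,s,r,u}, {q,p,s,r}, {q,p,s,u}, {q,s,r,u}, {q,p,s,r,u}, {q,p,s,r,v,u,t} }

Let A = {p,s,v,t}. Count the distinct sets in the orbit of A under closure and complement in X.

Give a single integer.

closure: X∖int(X∖A) = X∖{q,r} = {p,s,v,u,t}
Let k=closure and c=complement:
  1. A     = {p,s,v,t}
  2. kA    = {p,s,v,u,t}
  3. cA    = {q,r,u}
  4. ckA   = {q,r}
  5. kcA   = {q,r,v,u,t}
  6. kckA  = {q,r,v,t}
  7. ckcA  = {p,s}
  8. ckckA = {p,s,u}
— saturated at 8

8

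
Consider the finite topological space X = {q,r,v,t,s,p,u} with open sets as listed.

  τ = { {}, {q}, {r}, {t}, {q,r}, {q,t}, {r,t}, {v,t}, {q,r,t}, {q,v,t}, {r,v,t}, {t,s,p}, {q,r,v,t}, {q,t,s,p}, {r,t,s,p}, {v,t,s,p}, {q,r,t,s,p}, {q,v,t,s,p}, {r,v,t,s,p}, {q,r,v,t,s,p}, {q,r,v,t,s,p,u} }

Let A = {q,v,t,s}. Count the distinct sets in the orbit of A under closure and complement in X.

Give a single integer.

8

cl via duality: int({r,p,u}) = {r}, so X∖{r} = {q,v,t,s,p,u}
Write k for closure, c for complement:
  1. A     = {q,v,t,s}
  2. kA    = {q,v,t,s,p,u}
  3. cA    = {r,p,u}
  4. ckA   = {r}
  5. kcA   = {r,s,p,u}
  6. kckA  = {r,u}
  7. ckcA  = {q,v,t}
  8. ckckA = {q,v,t,s,p}
applying k or c yields no new set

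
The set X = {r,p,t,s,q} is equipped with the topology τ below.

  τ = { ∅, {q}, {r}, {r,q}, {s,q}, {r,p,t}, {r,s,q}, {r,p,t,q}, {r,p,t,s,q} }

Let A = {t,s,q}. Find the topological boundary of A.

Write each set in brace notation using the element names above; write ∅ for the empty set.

opens ⊆ A: ∅, {q}, {s,q}; union → int = {s,q}
complement {r,p}; its interior {r}; cl(A) = X∖{r} = {p,t,s,q}
boundary = {p,t,s,q} ∖ {s,q} = {p,t}

{p,t}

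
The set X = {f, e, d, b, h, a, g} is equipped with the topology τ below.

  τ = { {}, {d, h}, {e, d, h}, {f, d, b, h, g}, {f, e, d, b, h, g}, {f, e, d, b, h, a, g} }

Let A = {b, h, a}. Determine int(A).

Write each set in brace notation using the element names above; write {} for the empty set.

U open, U⊆A: {}. int(A) = ⋃ = {}

{}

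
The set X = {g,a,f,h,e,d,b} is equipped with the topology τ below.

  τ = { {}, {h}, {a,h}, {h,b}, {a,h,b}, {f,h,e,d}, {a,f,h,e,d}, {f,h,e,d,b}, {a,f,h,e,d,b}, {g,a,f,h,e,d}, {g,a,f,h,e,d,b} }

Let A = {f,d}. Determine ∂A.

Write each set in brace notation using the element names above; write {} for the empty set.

interior: largest open inside A is {} (from {})
cl via duality: int({g,a,h,e,b}) = {a,h,b}, so X∖{a,h,b} = {g,f,e,d}
cl∖int = {g,f,e,d}

{g,f,e,d}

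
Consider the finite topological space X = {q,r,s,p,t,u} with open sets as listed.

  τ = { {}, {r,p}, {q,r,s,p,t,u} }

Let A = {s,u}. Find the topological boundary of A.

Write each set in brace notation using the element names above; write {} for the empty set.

{q,s,t,u}

open subsets of A: {}; so int(A) = {}
closure: X∖int(X∖A) = X∖{r,p} = {q,s,t,u}
∂A = {q,s,t,u} minus {} = {q,s,t,u}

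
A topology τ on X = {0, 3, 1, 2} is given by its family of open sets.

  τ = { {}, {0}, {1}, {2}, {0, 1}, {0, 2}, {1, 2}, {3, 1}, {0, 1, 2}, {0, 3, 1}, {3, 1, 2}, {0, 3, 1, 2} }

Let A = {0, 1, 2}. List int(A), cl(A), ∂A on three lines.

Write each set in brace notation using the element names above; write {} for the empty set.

int(A) = {0, 1, 2}
cl(A)  = {0, 3, 1, 2}
∂A     = {3}

interior: largest open inside A is {0, 1, 2} (from {}, {0}, {2}, {1}, {1, 2}, {0, 2}, {0, 1}, {0, 1, 2})
cl via duality: int({3}) = {}, so X∖{} = {0, 3, 1, 2}
cl∖int = {3}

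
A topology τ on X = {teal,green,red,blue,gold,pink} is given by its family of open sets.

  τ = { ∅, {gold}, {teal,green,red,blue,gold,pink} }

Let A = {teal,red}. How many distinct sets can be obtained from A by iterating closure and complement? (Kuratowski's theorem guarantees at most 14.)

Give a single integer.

6

cl via duality: int({green,blue,gold,pink}) = {gold}, so X∖{gold} = {teal,green,red,blue,pink}
Write k for closure, c for complement:
  1. A     = {teal,red}
  2. kA    = {teal,green,red,blue,pink}
  3. cA    = {green,blue,gold,pink}
  4. ckA   = {gold}
  5. kcA   = {teal,green,red,blue,gold,pink}
  6. ckcA  = ∅
applying k or c yields no new set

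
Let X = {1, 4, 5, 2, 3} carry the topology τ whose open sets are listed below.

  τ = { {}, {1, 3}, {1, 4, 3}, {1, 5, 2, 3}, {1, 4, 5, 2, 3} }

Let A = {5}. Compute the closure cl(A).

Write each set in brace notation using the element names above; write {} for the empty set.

{5, 2}

X∖A={1, 4, 2, 3}, int(X∖A)={1, 4, 3}, hence cl(A)={5, 2}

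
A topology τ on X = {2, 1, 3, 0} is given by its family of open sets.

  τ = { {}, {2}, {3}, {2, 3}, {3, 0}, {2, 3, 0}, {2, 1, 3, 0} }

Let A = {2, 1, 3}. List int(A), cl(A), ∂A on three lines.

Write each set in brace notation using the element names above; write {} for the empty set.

interior: largest open inside A is {2, 3} (from {}, {2}, {3}, {2, 3})
cl via duality: int({0}) = {}, so X∖{} = {2, 1, 3, 0}
cl∖int = {1, 0}

int(A) = {2, 3}
cl(A)  = {2, 1, 3, 0}
∂A     = {1, 0}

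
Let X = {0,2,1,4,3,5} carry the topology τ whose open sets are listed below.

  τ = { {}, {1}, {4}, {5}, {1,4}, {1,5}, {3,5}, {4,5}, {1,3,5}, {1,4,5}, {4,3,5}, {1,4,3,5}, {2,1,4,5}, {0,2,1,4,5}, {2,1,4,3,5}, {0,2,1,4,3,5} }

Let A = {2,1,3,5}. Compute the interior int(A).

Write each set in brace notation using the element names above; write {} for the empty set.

interior: largest open inside A is {1,3,5} (from {}, {1}, {5}, {1,5}, {3,5}, {1,3,5})

{1,3,5}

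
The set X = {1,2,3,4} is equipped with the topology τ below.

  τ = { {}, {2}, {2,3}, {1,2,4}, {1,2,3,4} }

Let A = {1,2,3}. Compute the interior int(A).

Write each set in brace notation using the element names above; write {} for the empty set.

open subsets of A: {}, {2}, {2,3}; so int(A) = {2,3}

{2,3}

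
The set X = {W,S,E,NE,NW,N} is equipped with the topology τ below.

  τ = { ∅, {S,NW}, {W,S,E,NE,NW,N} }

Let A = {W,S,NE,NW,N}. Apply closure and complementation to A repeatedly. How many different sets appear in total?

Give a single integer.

X∖A={E}, int(X∖A)=∅, hence cl(A)={W,S,E,NE,NW,N}
Orbit (k=closure, c=complement):
  1. A     = {W,S,NE,NW,N}
  2. kA    = {W,S,E,NE,NW,N}
  3. cA    = {E}
  4. ckA   = ∅
  5. kcA   = {W,E,NE,N}
  6. ckcA  = {S,NW}
(closed under both — stop)

6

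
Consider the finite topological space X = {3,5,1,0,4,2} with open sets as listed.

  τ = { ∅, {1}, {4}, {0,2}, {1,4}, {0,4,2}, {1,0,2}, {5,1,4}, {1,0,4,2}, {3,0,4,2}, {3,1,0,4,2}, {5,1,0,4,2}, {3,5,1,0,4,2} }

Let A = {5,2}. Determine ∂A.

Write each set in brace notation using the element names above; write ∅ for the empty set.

opens ⊆ A: ∅; union → int = ∅
complement {3,1,0,4}; its interior {1,4}; cl(A) = X∖{1,4} = {3,5,0,2}
boundary = {3,5,0,2} ∖ ∅ = {3,5,0,2}

{3,5,0,2}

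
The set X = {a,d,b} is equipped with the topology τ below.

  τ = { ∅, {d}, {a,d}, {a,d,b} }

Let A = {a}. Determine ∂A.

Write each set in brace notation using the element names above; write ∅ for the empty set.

{a,b}

U open, U⊆A: ∅. int(A) = ⋃ = ∅
X∖A={d,b}, int(X∖A)={d}, hence cl(A)={a,b}
∂A: remove int from cl → {a,b}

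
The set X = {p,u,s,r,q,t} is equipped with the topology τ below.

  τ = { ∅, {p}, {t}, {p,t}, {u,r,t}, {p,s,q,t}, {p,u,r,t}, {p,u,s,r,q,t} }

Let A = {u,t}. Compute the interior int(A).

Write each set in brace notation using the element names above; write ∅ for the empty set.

{t}

opens ⊆ A: ∅, {t}; union → int = {t}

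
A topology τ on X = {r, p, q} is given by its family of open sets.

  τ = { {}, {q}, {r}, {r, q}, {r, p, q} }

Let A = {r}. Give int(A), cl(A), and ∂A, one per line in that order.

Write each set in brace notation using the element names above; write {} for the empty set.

opens ⊆ A: {}, {r}; union → int = {r}
complement {p, q}; its interior {q}; cl(A) = X∖{q} = {r, p}
boundary = {r, p} ∖ {r} = {p}

int(A) = {r}
cl(A)  = {r, p}
∂A     = {p}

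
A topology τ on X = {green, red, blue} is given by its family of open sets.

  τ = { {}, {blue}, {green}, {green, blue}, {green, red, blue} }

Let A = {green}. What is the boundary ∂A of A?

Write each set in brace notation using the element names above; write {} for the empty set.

{red}

open subsets of A: {}, {green}; so int(A) = {green}
closure: X∖int(X∖A) = X∖{blue} = {green, red}
∂A = {green, red} minus {green} = {red}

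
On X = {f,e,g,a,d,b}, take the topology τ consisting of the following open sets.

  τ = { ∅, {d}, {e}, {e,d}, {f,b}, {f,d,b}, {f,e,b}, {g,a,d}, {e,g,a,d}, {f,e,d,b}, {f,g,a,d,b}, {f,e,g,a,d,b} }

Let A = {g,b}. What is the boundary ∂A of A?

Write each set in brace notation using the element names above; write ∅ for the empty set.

{f,g,a,b}

U open, U⊆A: ∅. int(A) = ⋃ = ∅
X∖A={f,e,a,d}, int(X∖A)={e,d}, hence cl(A)={f,g,a,b}
∂A: remove int from cl → {f,g,a,b}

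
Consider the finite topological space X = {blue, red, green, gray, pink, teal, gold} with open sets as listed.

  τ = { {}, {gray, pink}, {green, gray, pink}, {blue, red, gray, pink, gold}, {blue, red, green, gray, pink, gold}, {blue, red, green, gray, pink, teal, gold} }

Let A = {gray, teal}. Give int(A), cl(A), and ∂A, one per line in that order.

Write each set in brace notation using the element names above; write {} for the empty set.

int(A) = {}
cl(A)  = {blue, red, green, gray, pink, teal, gold}
∂A     = {blue, red, green, gray, pink, teal, gold}

open subsets of A: {}; so int(A) = {}
closure: X∖int(X∖A) = X∖{} = {blue, red, green, gray, pink, teal, gold}
∂A = {blue, red, green, gray, pink, teal, gold} minus {} = {blue, red, green, gray, pink, teal, gold}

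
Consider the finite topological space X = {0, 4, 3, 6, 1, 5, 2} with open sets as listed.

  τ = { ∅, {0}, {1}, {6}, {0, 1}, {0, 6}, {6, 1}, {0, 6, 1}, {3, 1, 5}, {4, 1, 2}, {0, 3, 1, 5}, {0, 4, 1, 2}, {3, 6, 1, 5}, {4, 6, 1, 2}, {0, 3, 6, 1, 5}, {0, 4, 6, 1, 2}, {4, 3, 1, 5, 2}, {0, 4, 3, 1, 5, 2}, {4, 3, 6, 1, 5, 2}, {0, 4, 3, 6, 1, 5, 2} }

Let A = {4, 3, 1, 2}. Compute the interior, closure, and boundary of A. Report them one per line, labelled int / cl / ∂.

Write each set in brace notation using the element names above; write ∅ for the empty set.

int(A) = {4, 1, 2}
cl(A)  = {4, 3, 1, 5, 2}
∂A     = {3, 5}

U open, U⊆A: ∅, {1}, {4, 1, 2}. int(A) = ⋃ = {4, 1, 2}
X∖A={0, 6, 5}, int(X∖A)={0, 6}, hence cl(A)={4, 3, 1, 5, 2}
∂A: remove int from cl → {3, 5}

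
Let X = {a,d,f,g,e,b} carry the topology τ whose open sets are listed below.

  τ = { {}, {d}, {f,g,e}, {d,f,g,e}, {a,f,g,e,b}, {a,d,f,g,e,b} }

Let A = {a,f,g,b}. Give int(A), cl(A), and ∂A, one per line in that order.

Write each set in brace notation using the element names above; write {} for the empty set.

int(A) = {}
cl(A)  = {a,f,g,e,b}
∂A     = {a,f,g,e,b}

U open, U⊆A: {}. int(A) = ⋃ = {}
X∖A={d,e}, int(X∖A)={d}, hence cl(A)={a,f,g,e,b}
∂A: remove int from cl → {a,f,g,e,b}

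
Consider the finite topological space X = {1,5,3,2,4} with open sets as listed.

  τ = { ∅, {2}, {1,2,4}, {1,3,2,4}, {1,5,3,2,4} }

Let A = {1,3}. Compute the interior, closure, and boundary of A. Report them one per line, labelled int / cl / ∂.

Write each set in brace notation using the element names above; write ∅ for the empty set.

int(A) = ∅
cl(A)  = {1,5,3,4}
∂A     = {1,5,3,4}

interior: largest open inside A is ∅ (from ∅)
cl via duality: int({5,2,4}) = {2}, so X∖{2} = {1,5,3,4}
cl∖int = {1,5,3,4}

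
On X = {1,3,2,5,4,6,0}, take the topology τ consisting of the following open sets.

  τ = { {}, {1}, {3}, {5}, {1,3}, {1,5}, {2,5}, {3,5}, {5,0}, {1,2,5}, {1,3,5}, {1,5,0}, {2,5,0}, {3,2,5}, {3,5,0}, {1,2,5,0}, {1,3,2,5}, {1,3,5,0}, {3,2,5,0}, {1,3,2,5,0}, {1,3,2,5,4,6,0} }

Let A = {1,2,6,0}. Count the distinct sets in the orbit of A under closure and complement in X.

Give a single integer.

8

complement {3,5,4}; its interior {3,5}; cl(A) = X∖{3,5} = {1,2,4,6,0}
With k = closure, c = complement:
  1. A     = {1,2,6,0}
  2. kA    = {1,2,4,6,0}
  3. cA    = {3,5,4}
  4. ckA   = {3,5}
  5. kcA   = {3,2,5,4,6,0}
  6. ckcA  = {1}
  7. kckcA = {1,4,6}
  8. ckckcA = {3,2,5,0}
k, c of each give nothing new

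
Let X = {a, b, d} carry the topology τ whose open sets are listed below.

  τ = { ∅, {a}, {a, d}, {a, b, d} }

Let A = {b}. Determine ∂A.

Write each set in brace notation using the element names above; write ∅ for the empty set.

U open, U⊆A: ∅. int(A) = ⋃ = ∅
X∖A={a, d}, int(X∖A)={a, d}, hence cl(A)={b}
∂A: remove int from cl → {b}

{b}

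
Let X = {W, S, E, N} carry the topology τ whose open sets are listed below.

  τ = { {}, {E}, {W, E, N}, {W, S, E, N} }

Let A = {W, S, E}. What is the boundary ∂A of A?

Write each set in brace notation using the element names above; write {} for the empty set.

{W, S, N}

U open, U⊆A: {}, {E}. int(A) = ⋃ = {E}
X∖A={N}, int(X∖A)={}, hence cl(A)={W, S, E, N}
∂A: remove int from cl → {W, S, N}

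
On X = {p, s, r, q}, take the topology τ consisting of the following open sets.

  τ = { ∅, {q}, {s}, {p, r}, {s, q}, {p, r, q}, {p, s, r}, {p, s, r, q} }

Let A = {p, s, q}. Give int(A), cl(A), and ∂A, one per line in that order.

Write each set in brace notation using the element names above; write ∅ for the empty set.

U open, U⊆A: ∅, {q}, {s}, {s, q}. int(A) = ⋃ = {s, q}
X∖A={r}, int(X∖A)=∅, hence cl(A)={p, s, r, q}
∂A: remove int from cl → {p, r}

int(A) = {s, q}
cl(A)  = {p, s, r, q}
∂A     = {p, r}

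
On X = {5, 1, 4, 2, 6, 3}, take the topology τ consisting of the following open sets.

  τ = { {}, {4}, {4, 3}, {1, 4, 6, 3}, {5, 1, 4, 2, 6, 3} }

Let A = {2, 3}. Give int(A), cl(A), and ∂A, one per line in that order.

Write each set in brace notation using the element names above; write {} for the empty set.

open subsets of A: {}; so int(A) = {}
closure: X∖int(X∖A) = X∖{4} = {5, 1, 2, 6, 3}
∂A = {5, 1, 2, 6, 3} minus {} = {5, 1, 2, 6, 3}

int(A) = {}
cl(A)  = {5, 1, 2, 6, 3}
∂A     = {5, 1, 2, 6, 3}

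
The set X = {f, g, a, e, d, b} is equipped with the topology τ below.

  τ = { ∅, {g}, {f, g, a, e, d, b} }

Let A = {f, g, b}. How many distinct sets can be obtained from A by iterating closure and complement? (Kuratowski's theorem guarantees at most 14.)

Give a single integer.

6

complement {a, e, d}; its interior ∅; cl(A) = X∖∅ = {f, g, a, e, d, b}
With k = closure, c = complement:
  1. A     = {f, g, b}
  2. kA    = {f, g, a, e, d, b}
  3. cA    = {a, e, d}
  4. ckA   = ∅
  5. kcA   = {f, a, e, d, b}
  6. ckcA  = {g}
k, c of each give nothing new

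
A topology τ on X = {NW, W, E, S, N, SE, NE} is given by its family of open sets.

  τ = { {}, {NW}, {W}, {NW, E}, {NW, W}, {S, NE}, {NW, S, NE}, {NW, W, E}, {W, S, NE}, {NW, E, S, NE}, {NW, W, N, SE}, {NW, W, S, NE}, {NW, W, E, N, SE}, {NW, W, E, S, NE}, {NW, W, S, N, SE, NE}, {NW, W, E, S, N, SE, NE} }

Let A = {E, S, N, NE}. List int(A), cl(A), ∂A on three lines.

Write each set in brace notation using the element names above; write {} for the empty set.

int(A) = {S, NE}
cl(A)  = {E, S, N, SE, NE}
∂A     = {E, N, SE}

open subsets of A: {}, {S, NE}; so int(A) = {S, NE}
closure: X∖int(X∖A) = X∖{NW, W} = {E, S, N, SE, NE}
∂A = {E, S, N, SE, NE} minus {S, NE} = {E, N, SE}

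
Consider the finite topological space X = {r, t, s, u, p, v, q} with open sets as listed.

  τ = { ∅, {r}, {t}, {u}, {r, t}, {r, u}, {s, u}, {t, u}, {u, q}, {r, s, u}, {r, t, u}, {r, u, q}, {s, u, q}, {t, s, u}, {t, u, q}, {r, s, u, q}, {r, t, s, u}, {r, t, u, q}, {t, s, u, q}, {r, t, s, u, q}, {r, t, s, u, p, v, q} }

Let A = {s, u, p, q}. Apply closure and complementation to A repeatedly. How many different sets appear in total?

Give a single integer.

6

cl via duality: int({r, t, v}) = {r, t}, so X∖{r, t} = {s, u, p, v, q}
Write k for closure, c for complement:
  1. A     = {s, u, p, q}
  2. kA    = {s, u, p, v, q}
  3. cA    = {r, t, v}
  4. ckA   = {r, t}
  5. kcA   = {r, t, p, v}
  6. ckcA  = {s, u, q}
applying k or c yields no new set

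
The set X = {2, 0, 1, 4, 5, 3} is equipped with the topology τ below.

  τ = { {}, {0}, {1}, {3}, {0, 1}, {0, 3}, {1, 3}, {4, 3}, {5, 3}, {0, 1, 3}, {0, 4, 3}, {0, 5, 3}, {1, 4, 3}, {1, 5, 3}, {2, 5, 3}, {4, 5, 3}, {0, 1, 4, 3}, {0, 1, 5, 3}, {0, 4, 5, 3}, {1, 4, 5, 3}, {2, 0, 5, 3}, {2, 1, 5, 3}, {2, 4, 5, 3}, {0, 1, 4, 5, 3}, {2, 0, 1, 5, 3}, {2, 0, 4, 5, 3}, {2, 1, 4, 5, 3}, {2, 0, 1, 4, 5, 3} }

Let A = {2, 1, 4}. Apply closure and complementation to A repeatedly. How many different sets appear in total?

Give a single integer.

complement {0, 5, 3}; its interior {0, 5, 3}; cl(A) = X∖{0, 5, 3} = {2, 1, 4}
With k = closure, c = complement:
  1. A     = {2, 1, 4}
  2. cA    = {0, 5, 3}
  3. kcA   = {2, 0, 4, 5, 3}
  4. ckcA  = {1}
k, c of each give nothing new

4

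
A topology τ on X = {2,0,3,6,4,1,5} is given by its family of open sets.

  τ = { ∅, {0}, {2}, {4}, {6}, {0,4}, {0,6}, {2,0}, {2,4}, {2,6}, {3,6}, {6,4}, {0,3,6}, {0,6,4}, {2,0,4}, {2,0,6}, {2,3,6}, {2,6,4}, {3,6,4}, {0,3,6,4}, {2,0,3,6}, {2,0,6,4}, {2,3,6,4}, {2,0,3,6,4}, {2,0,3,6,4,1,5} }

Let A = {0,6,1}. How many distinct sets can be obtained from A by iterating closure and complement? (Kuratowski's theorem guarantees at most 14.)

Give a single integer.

cl via duality: int({2,3,4,5}) = {2,4}, so X∖{2,4} = {0,3,6,1,5}
Write k for closure, c for complement:
  1. A     = {0,6,1}
  2. kA    = {0,3,6,1,5}
  3. cA    = {2,3,4,5}
  4. ckA   = {2,4}
  5. kcA   = {2,3,4,1,5}
  6. kckA  = {2,4,1,5}
  7. ckcA  = {0,6}
  8. ckckA = {0,3,6}
applying k or c yields no new set

8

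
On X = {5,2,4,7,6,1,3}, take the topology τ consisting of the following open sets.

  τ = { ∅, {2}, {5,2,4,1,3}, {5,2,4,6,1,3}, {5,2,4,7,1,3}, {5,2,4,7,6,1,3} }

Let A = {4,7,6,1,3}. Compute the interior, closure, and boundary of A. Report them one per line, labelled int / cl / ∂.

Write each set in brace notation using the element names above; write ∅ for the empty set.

int(A) = ∅
cl(A)  = {5,4,7,6,1,3}
∂A     = {5,4,7,6,1,3}

open subsets of A: ∅; so int(A) = ∅
closure: X∖int(X∖A) = X∖{2} = {5,4,7,6,1,3}
∂A = {5,4,7,6,1,3} minus ∅ = {5,4,7,6,1,3}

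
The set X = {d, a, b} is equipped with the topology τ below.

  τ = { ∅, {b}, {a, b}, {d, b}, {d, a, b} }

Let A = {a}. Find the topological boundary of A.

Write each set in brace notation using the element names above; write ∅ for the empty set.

{a}

opens ⊆ A: ∅; union → int = ∅
complement {d, b}; its interior {d, b}; cl(A) = X∖{d, b} = {a}
boundary = {a} ∖ ∅ = {a}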